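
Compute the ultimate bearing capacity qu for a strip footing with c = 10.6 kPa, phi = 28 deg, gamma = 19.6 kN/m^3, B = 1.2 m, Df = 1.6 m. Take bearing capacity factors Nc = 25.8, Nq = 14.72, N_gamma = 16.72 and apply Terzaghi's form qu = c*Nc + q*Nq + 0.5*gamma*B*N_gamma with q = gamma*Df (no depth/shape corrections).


Result: 931.73 kPa

Derivation:
Compute qu = c*Nc + gamma*Df*Nq + 0.5*gamma*B*N_gamma
Term 1: 10.6 * 25.8 = 273.48
Term 2: 19.6 * 1.6 * 14.72 = 461.6192
Term 3: 0.5 * 19.6 * 1.2 * 16.72 = 196.6272
qu = 273.48 + 461.6192 + 196.6272
qu = 931.73 kPa


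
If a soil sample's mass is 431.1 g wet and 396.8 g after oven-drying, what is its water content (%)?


Result: 8.64 %

Derivation:
Using w = (m_wet - m_dry) / m_dry * 100
m_wet - m_dry = 431.1 - 396.8 = 34.3 g
w = 34.3 / 396.8 * 100
w = 8.64 %


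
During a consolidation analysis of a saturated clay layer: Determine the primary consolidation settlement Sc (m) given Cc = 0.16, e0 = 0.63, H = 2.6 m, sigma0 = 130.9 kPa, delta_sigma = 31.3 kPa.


Using Sc = Cc * H / (1 + e0) * log10((sigma0 + delta_sigma) / sigma0)
Stress ratio = (130.9 + 31.3) / 130.9 = 1.23911
log10(1.23911) = 0.0931112
Cc * H / (1 + e0) = 0.16 * 2.6 / (1 + 0.63) = 0.255215
Sc = 0.255215 * 0.0931112
Sc = 0.0238 m


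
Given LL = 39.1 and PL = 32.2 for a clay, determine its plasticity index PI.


Using PI = LL - PL
PI = 39.1 - 32.2
PI = 6.9


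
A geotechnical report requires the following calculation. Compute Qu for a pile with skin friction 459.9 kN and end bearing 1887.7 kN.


Result: 2347.6 kN

Derivation:
Using Qu = Qf + Qb
Qu = 459.9 + 1887.7
Qu = 2347.6 kN


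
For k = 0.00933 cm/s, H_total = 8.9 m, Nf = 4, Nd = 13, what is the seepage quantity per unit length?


Convert k to m/s for unit consistency with H:
k = 0.00933 cm/s = 0.00933 / 100 m/s = 9.33e-05 m/s
Using q = k * H * Nf / Nd
Nf / Nd = 4 / 13 = 0.3077
q = 9.33e-05 * 8.9 * 0.3077
q = 0.0002555 m^3/s per m


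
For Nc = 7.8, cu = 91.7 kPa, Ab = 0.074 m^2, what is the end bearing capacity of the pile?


Result: 52.93 kN

Derivation:
Using Qb = Nc * cu * Ab
Qb = 7.8 * 91.7 * 0.074
Qb = 52.93 kN


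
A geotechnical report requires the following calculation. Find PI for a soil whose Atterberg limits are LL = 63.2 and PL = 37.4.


Using PI = LL - PL
PI = 63.2 - 37.4
PI = 25.8


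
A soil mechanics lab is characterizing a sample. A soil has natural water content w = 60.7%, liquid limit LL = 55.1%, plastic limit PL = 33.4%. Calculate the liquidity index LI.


First compute the plasticity index:
PI = LL - PL = 55.1 - 33.4 = 21.7
Then compute the liquidity index:
LI = (w - PL) / PI
LI = (60.7 - 33.4) / 21.7
LI = 1.258


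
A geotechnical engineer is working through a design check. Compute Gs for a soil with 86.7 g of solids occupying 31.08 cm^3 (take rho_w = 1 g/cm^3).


Using Gs = m_s / (V_s * rho_w)
Since rho_w = 1 g/cm^3:
Gs = 86.7 / 31.08
Gs = 2.79


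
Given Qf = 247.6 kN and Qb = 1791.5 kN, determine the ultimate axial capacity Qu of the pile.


Using Qu = Qf + Qb
Qu = 247.6 + 1791.5
Qu = 2039.1 kN


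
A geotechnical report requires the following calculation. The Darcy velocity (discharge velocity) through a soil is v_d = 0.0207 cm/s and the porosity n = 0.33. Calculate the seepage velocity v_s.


Using v_s = v_d / n
v_s = 0.0207 / 0.33
v_s = 0.06273 cm/s


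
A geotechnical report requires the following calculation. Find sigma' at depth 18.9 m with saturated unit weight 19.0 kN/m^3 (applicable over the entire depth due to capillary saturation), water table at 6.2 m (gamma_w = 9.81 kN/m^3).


Total stress = gamma_sat * depth
sigma = 19.0 * 18.9 = 359.1 kPa
Pore water pressure u = gamma_w * (depth - d_wt)
u = 9.81 * (18.9 - 6.2) = 124.587 kPa
Effective stress = sigma - u
sigma' = 359.1 - 124.587 = 234.51 kPa


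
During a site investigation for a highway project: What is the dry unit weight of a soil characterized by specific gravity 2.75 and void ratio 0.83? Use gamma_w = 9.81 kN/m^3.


Using gamma_d = Gs * gamma_w / (1 + e)
gamma_d = 2.75 * 9.81 / (1 + 0.83)
gamma_d = 2.75 * 9.81 / 1.83
gamma_d = 14.742 kN/m^3


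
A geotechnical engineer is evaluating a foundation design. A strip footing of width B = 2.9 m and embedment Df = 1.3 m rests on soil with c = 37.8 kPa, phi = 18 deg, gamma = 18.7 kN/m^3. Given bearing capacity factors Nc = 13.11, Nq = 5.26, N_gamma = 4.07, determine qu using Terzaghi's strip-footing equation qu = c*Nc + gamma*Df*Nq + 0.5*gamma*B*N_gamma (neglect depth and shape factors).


Result: 733.79 kPa

Derivation:
Compute qu = c*Nc + gamma*Df*Nq + 0.5*gamma*B*N_gamma
Term 1: 37.8 * 13.11 = 495.558
Term 2: 18.7 * 1.3 * 5.26 = 127.8706
Term 3: 0.5 * 18.7 * 2.9 * 4.07 = 110.35805
qu = 495.558 + 127.8706 + 110.35805
qu = 733.79 kPa


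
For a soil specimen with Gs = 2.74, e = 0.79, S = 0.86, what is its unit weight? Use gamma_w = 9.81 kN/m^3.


Result: 18.74 kN/m^3

Derivation:
Using gamma = gamma_w * (Gs + S*e) / (1 + e)
Numerator: Gs + S*e = 2.74 + 0.86*0.79 = 3.4194
Denominator: 1 + e = 1 + 0.79 = 1.79
gamma = 9.81 * 3.4194 / 1.79
gamma = 18.74 kN/m^3


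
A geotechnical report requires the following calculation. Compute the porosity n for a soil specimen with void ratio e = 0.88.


Result: 0.4681

Derivation:
Using the relation n = e / (1 + e)
n = 0.88 / (1 + 0.88)
n = 0.88 / 1.88
n = 0.4681


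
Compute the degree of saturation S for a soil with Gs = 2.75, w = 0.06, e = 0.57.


Result: 0.2895

Derivation:
Using S = Gs * w / e
S = 2.75 * 0.06 / 0.57
S = 0.2895


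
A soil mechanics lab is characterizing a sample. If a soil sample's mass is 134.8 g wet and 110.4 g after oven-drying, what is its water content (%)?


Using w = (m_wet - m_dry) / m_dry * 100
m_wet - m_dry = 134.8 - 110.4 = 24.4 g
w = 24.4 / 110.4 * 100
w = 22.1 %


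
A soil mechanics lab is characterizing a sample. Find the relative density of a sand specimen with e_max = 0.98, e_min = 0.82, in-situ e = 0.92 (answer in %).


Using Dr = (e_max - e) / (e_max - e_min) * 100
e_max - e = 0.98 - 0.92 = 0.06
e_max - e_min = 0.98 - 0.82 = 0.16
Dr = 0.06 / 0.16 * 100
Dr = 37.5 %


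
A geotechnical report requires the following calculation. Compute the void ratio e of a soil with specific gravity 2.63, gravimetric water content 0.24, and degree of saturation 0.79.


Using the relation e = Gs * w / S
e = 2.63 * 0.24 / 0.79
e = 0.799


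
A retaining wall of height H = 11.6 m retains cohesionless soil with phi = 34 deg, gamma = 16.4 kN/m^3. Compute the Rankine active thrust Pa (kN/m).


Result: 311.95 kN/m

Derivation:
Compute active earth pressure coefficient:
Ka = tan^2(45 - phi/2) = tan^2(28.0) = 0.282715
Compute active force:
Pa = 0.5 * Ka * gamma * H^2
Pa = 0.5 * 0.282715 * 16.4 * 11.6^2
Pa = 311.95 kN/m


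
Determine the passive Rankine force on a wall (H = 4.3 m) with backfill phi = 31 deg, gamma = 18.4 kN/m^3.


Result: 531.42 kN/m

Derivation:
Compute passive earth pressure coefficient:
Kp = tan^2(45 + phi/2) = tan^2(60.5) = 3.124035
Compute passive force:
Pp = 0.5 * Kp * gamma * H^2
Pp = 0.5 * 3.124035 * 18.4 * 4.3^2
Pp = 531.42 kN/m


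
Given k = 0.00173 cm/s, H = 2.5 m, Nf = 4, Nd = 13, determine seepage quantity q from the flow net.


Result: 1.331e-05 m^3/s per m

Derivation:
Convert k to m/s for unit consistency with H:
k = 0.00173 cm/s = 0.00173 / 100 m/s = 1.73e-05 m/s
Using q = k * H * Nf / Nd
Nf / Nd = 4 / 13 = 0.3077
q = 1.73e-05 * 2.5 * 0.3077
q = 1.331e-05 m^3/s per m


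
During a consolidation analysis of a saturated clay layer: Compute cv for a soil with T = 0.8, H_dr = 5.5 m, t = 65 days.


Using cv = T * H_dr^2 / t
H_dr^2 = 5.5^2 = 30.25
cv = 0.8 * 30.25 / 65
cv = 0.37231 m^2/day


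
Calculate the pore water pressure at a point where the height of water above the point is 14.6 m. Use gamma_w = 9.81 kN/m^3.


Using u = gamma_w * h_w
u = 9.81 * 14.6
u = 143.23 kPa


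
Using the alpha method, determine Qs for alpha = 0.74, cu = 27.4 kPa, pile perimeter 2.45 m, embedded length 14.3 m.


Using Qs = alpha * cu * perimeter * L
Qs = 0.74 * 27.4 * 2.45 * 14.3
Qs = 710.37 kN


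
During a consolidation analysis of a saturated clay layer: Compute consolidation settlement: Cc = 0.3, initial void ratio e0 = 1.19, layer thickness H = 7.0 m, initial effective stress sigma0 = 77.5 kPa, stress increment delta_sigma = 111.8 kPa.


Using Sc = Cc * H / (1 + e0) * log10((sigma0 + delta_sigma) / sigma0)
Stress ratio = (77.5 + 111.8) / 77.5 = 2.44258
log10(2.44258) = 0.387849
Cc * H / (1 + e0) = 0.3 * 7.0 / (1 + 1.19) = 0.958904
Sc = 0.958904 * 0.387849
Sc = 0.3719 m


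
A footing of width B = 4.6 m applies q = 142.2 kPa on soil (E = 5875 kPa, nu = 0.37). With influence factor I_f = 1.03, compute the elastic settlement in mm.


Using Se = q * B * (1 - nu^2) * I_f / E
1 - nu^2 = 1 - 0.37^2 = 0.8631
Se = 142.2 * 4.6 * 0.8631 * 1.03 / 5875
Se = 0.098980 m
Convert to mm: Se = 0.098980 * 1000 = 98.98 mm


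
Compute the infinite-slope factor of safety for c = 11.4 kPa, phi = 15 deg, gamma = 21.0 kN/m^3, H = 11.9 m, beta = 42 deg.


Using Fs = c / (gamma*H*sin(beta)*cos(beta)) + tan(phi)/tan(beta)
Cohesion contribution = 11.4 / (21.0*11.9*sin(42)*cos(42))
Cohesion contribution = 0.0917391
Friction contribution = tan(15)/tan(42) = 0.297588
Fs = 0.0917391 + 0.297588
Fs = 0.389


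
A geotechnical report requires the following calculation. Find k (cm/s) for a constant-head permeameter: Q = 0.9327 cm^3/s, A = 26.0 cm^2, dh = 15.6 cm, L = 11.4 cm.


Compute hydraulic gradient:
i = dh / L = 15.6 / 11.4 = 1.36842
Then apply Darcy's law:
k = Q / (A * i)
k = 0.9327 / (26.0 * 1.36842)
k = 0.9327 / 35.5789
k = 0.026215 cm/s


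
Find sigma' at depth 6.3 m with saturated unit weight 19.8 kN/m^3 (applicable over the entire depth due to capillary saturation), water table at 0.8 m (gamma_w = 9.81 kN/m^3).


Result: 70.79 kPa

Derivation:
Total stress = gamma_sat * depth
sigma = 19.8 * 6.3 = 124.74 kPa
Pore water pressure u = gamma_w * (depth - d_wt)
u = 9.81 * (6.3 - 0.8) = 53.955 kPa
Effective stress = sigma - u
sigma' = 124.74 - 53.955 = 70.79 kPa


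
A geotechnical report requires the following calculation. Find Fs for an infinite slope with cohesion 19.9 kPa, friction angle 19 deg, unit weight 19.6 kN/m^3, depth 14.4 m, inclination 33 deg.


Using Fs = c / (gamma*H*sin(beta)*cos(beta)) + tan(phi)/tan(beta)
Cohesion contribution = 19.9 / (19.6*14.4*sin(33)*cos(33))
Cohesion contribution = 0.15436
Friction contribution = tan(19)/tan(33) = 0.530218
Fs = 0.15436 + 0.530218
Fs = 0.685


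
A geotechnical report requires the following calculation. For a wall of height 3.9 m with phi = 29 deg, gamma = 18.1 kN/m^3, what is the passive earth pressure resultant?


Compute passive earth pressure coefficient:
Kp = tan^2(45 + phi/2) = tan^2(59.5) = 2.88206
Compute passive force:
Pp = 0.5 * Kp * gamma * H^2
Pp = 0.5 * 2.88206 * 18.1 * 3.9^2
Pp = 396.72 kN/m


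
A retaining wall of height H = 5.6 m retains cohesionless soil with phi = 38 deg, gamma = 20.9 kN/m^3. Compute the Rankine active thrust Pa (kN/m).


Compute active earth pressure coefficient:
Ka = tan^2(45 - phi/2) = tan^2(26.0) = 0.237883
Compute active force:
Pa = 0.5 * Ka * gamma * H^2
Pa = 0.5 * 0.237883 * 20.9 * 5.6^2
Pa = 77.96 kN/m


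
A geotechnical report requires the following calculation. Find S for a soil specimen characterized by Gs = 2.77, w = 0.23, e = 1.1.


Using S = Gs * w / e
S = 2.77 * 0.23 / 1.1
S = 0.5792


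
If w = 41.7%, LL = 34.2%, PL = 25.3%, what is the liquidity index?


First compute the plasticity index:
PI = LL - PL = 34.2 - 25.3 = 8.9
Then compute the liquidity index:
LI = (w - PL) / PI
LI = (41.7 - 25.3) / 8.9
LI = 1.843


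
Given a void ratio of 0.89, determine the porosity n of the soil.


Using the relation n = e / (1 + e)
n = 0.89 / (1 + 0.89)
n = 0.89 / 1.89
n = 0.4709


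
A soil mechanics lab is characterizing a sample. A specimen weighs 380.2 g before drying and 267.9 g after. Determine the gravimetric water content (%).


Result: 41.92 %

Derivation:
Using w = (m_wet - m_dry) / m_dry * 100
m_wet - m_dry = 380.2 - 267.9 = 112.3 g
w = 112.3 / 267.9 * 100
w = 41.92 %


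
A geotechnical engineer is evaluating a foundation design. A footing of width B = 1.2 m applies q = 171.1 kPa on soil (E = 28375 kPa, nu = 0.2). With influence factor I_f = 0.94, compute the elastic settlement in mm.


Result: 6.53 mm

Derivation:
Using Se = q * B * (1 - nu^2) * I_f / E
1 - nu^2 = 1 - 0.2^2 = 0.96
Se = 171.1 * 1.2 * 0.96 * 0.94 / 28375
Se = 0.006530 m
Convert to mm: Se = 0.006530 * 1000 = 6.53 mm


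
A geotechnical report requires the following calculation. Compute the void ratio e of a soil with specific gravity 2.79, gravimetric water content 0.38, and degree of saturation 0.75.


Using the relation e = Gs * w / S
e = 2.79 * 0.38 / 0.75
e = 1.4136


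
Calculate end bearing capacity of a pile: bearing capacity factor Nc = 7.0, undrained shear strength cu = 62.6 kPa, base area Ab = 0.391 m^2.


Using Qb = Nc * cu * Ab
Qb = 7.0 * 62.6 * 0.391
Qb = 171.34 kN


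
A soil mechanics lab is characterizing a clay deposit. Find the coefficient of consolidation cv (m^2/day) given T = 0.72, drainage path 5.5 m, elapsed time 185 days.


Using cv = T * H_dr^2 / t
H_dr^2 = 5.5^2 = 30.25
cv = 0.72 * 30.25 / 185
cv = 0.11773 m^2/day


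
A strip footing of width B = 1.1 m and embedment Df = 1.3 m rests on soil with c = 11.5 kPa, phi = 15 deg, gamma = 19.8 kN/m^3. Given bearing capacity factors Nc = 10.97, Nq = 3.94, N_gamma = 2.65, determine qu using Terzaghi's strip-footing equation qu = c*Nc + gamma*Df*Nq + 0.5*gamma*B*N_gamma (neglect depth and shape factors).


Result: 256.43 kPa

Derivation:
Compute qu = c*Nc + gamma*Df*Nq + 0.5*gamma*B*N_gamma
Term 1: 11.5 * 10.97 = 126.155
Term 2: 19.8 * 1.3 * 3.94 = 101.4156
Term 3: 0.5 * 19.8 * 1.1 * 2.65 = 28.8585
qu = 126.155 + 101.4156 + 28.8585
qu = 256.43 kPa


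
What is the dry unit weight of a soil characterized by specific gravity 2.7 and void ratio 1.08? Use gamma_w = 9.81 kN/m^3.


Using gamma_d = Gs * gamma_w / (1 + e)
gamma_d = 2.7 * 9.81 / (1 + 1.08)
gamma_d = 2.7 * 9.81 / 2.08
gamma_d = 12.734 kN/m^3


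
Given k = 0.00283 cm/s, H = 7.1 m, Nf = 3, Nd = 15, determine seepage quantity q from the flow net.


Result: 4.019e-05 m^3/s per m

Derivation:
Convert k to m/s for unit consistency with H:
k = 0.00283 cm/s = 0.00283 / 100 m/s = 2.83e-05 m/s
Using q = k * H * Nf / Nd
Nf / Nd = 3 / 15 = 0.2
q = 2.83e-05 * 7.1 * 0.2
q = 4.019e-05 m^3/s per m


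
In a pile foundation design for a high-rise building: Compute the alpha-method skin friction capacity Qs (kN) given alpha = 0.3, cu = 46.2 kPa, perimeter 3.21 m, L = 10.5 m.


Using Qs = alpha * cu * perimeter * L
Qs = 0.3 * 46.2 * 3.21 * 10.5
Qs = 467.15 kN


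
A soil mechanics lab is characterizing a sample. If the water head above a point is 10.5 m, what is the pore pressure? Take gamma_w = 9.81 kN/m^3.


Using u = gamma_w * h_w
u = 9.81 * 10.5
u = 103.01 kPa


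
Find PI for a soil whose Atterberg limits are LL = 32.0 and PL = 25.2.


Result: 6.8

Derivation:
Using PI = LL - PL
PI = 32.0 - 25.2
PI = 6.8


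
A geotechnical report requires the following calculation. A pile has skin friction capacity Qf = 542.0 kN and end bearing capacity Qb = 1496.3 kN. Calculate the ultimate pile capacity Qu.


Result: 2038.3 kN

Derivation:
Using Qu = Qf + Qb
Qu = 542.0 + 1496.3
Qu = 2038.3 kN


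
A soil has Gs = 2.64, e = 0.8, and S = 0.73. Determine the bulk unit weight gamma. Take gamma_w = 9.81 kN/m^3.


Result: 17.571 kN/m^3

Derivation:
Using gamma = gamma_w * (Gs + S*e) / (1 + e)
Numerator: Gs + S*e = 2.64 + 0.73*0.8 = 3.224
Denominator: 1 + e = 1 + 0.8 = 1.8
gamma = 9.81 * 3.224 / 1.8
gamma = 17.571 kN/m^3


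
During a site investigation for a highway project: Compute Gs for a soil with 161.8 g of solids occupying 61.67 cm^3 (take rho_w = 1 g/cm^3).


Result: 2.624

Derivation:
Using Gs = m_s / (V_s * rho_w)
Since rho_w = 1 g/cm^3:
Gs = 161.8 / 61.67
Gs = 2.624


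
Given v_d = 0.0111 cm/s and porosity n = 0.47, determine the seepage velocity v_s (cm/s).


Using v_s = v_d / n
v_s = 0.0111 / 0.47
v_s = 0.02362 cm/s


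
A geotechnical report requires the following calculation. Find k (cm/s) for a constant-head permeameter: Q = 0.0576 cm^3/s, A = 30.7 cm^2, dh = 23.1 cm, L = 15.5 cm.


Compute hydraulic gradient:
i = dh / L = 23.1 / 15.5 = 1.49032
Then apply Darcy's law:
k = Q / (A * i)
k = 0.0576 / (30.7 * 1.49032)
k = 0.0576 / 45.7529
k = 0.001259 cm/s


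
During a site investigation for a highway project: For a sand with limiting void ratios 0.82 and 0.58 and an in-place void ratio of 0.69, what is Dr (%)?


Using Dr = (e_max - e) / (e_max - e_min) * 100
e_max - e = 0.82 - 0.69 = 0.13
e_max - e_min = 0.82 - 0.58 = 0.24
Dr = 0.13 / 0.24 * 100
Dr = 54.17 %


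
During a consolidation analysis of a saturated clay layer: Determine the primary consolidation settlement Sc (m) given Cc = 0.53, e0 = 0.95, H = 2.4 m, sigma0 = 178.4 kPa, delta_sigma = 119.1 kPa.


Using Sc = Cc * H / (1 + e0) * log10((sigma0 + delta_sigma) / sigma0)
Stress ratio = (178.4 + 119.1) / 178.4 = 1.6676
log10(1.6676) = 0.222092
Cc * H / (1 + e0) = 0.53 * 2.4 / (1 + 0.95) = 0.652308
Sc = 0.652308 * 0.222092
Sc = 0.1449 m


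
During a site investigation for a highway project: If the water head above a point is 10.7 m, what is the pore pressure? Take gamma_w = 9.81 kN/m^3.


Result: 104.97 kPa

Derivation:
Using u = gamma_w * h_w
u = 9.81 * 10.7
u = 104.97 kPa


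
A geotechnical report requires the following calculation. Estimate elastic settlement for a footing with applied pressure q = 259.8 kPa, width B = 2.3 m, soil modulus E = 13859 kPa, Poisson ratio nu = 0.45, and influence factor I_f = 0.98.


Using Se = q * B * (1 - nu^2) * I_f / E
1 - nu^2 = 1 - 0.45^2 = 0.7975
Se = 259.8 * 2.3 * 0.7975 * 0.98 / 13859
Se = 0.033697 m
Convert to mm: Se = 0.033697 * 1000 = 33.697 mm


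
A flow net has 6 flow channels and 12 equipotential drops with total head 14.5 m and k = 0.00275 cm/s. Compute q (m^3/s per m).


Convert k to m/s for unit consistency with H:
k = 0.00275 cm/s = 0.00275 / 100 m/s = 2.75e-05 m/s
Using q = k * H * Nf / Nd
Nf / Nd = 6 / 12 = 0.5
q = 2.75e-05 * 14.5 * 0.5
q = 0.0001994 m^3/s per m


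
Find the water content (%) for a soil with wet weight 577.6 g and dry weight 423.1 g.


Using w = (m_wet - m_dry) / m_dry * 100
m_wet - m_dry = 577.6 - 423.1 = 154.5 g
w = 154.5 / 423.1 * 100
w = 36.52 %


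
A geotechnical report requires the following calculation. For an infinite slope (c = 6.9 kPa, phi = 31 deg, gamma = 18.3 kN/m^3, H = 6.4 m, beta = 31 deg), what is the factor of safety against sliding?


Using Fs = c / (gamma*H*sin(beta)*cos(beta)) + tan(phi)/tan(beta)
Cohesion contribution = 6.9 / (18.3*6.4*sin(31)*cos(31))
Cohesion contribution = 0.133448
Friction contribution = tan(31)/tan(31) = 1
Fs = 0.133448 + 1
Fs = 1.133


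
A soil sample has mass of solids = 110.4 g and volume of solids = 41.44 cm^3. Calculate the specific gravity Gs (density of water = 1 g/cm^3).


Using Gs = m_s / (V_s * rho_w)
Since rho_w = 1 g/cm^3:
Gs = 110.4 / 41.44
Gs = 2.664


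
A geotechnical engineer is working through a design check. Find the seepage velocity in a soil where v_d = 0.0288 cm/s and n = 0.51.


Result: 0.05647 cm/s

Derivation:
Using v_s = v_d / n
v_s = 0.0288 / 0.51
v_s = 0.05647 cm/s


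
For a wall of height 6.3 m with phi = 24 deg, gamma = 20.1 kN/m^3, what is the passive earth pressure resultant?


Compute passive earth pressure coefficient:
Kp = tan^2(45 + phi/2) = tan^2(57.0) = 2.371184
Compute passive force:
Pp = 0.5 * Kp * gamma * H^2
Pp = 0.5 * 2.371184 * 20.1 * 6.3^2
Pp = 945.83 kN/m


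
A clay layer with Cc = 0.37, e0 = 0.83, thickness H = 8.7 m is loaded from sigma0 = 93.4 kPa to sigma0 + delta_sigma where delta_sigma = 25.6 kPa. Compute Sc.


Result: 0.185 m

Derivation:
Using Sc = Cc * H / (1 + e0) * log10((sigma0 + delta_sigma) / sigma0)
Stress ratio = (93.4 + 25.6) / 93.4 = 1.27409
log10(1.27409) = 0.1052
Cc * H / (1 + e0) = 0.37 * 8.7 / (1 + 0.83) = 1.75902
Sc = 1.75902 * 0.1052
Sc = 0.185 m


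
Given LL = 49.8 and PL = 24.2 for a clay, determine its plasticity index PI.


Using PI = LL - PL
PI = 49.8 - 24.2
PI = 25.6


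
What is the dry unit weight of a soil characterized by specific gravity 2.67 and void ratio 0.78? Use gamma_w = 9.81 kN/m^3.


Using gamma_d = Gs * gamma_w / (1 + e)
gamma_d = 2.67 * 9.81 / (1 + 0.78)
gamma_d = 2.67 * 9.81 / 1.78
gamma_d = 14.715 kN/m^3


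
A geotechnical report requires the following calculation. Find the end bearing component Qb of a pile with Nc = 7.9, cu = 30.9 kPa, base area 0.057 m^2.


Using Qb = Nc * cu * Ab
Qb = 7.9 * 30.9 * 0.057
Qb = 13.91 kN


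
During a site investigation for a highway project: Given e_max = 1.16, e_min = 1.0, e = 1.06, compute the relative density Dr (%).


Using Dr = (e_max - e) / (e_max - e_min) * 100
e_max - e = 1.16 - 1.06 = 0.1
e_max - e_min = 1.16 - 1.0 = 0.16
Dr = 0.1 / 0.16 * 100
Dr = 62.5 %


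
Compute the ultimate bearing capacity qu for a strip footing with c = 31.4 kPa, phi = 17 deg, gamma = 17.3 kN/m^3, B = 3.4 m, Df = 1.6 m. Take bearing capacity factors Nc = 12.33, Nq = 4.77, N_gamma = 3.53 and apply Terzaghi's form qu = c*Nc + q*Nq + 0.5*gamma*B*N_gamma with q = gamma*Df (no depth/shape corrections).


Result: 623.01 kPa

Derivation:
Compute qu = c*Nc + gamma*Df*Nq + 0.5*gamma*B*N_gamma
Term 1: 31.4 * 12.33 = 387.162
Term 2: 17.3 * 1.6 * 4.77 = 132.0336
Term 3: 0.5 * 17.3 * 3.4 * 3.53 = 103.8173
qu = 387.162 + 132.0336 + 103.8173
qu = 623.01 kPa


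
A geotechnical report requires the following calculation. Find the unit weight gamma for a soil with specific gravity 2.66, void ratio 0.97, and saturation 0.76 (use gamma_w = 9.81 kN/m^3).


Using gamma = gamma_w * (Gs + S*e) / (1 + e)
Numerator: Gs + S*e = 2.66 + 0.76*0.97 = 3.3972
Denominator: 1 + e = 1 + 0.97 = 1.97
gamma = 9.81 * 3.3972 / 1.97
gamma = 16.917 kN/m^3


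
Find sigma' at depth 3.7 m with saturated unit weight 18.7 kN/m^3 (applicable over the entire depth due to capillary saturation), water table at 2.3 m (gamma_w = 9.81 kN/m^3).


Total stress = gamma_sat * depth
sigma = 18.7 * 3.7 = 69.19 kPa
Pore water pressure u = gamma_w * (depth - d_wt)
u = 9.81 * (3.7 - 2.3) = 13.734 kPa
Effective stress = sigma - u
sigma' = 69.19 - 13.734 = 55.46 kPa


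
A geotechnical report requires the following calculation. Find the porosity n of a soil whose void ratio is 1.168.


Result: 0.5387

Derivation:
Using the relation n = e / (1 + e)
n = 1.168 / (1 + 1.168)
n = 1.168 / 2.168
n = 0.5387


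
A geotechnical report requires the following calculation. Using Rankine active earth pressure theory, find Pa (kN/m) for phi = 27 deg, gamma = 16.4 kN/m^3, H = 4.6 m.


Compute active earth pressure coefficient:
Ka = tan^2(45 - phi/2) = tan^2(31.5) = 0.375525
Compute active force:
Pa = 0.5 * Ka * gamma * H^2
Pa = 0.5 * 0.375525 * 16.4 * 4.6^2
Pa = 65.16 kN/m


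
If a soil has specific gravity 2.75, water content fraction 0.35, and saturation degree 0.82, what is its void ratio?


Using the relation e = Gs * w / S
e = 2.75 * 0.35 / 0.82
e = 1.1738


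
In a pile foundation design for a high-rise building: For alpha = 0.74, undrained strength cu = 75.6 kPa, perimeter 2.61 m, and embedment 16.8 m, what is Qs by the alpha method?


Result: 2453.03 kN

Derivation:
Using Qs = alpha * cu * perimeter * L
Qs = 0.74 * 75.6 * 2.61 * 16.8
Qs = 2453.03 kN


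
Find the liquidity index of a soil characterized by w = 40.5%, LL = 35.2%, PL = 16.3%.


First compute the plasticity index:
PI = LL - PL = 35.2 - 16.3 = 18.9
Then compute the liquidity index:
LI = (w - PL) / PI
LI = (40.5 - 16.3) / 18.9
LI = 1.28


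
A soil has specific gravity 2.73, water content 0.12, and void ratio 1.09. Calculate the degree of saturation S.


Using S = Gs * w / e
S = 2.73 * 0.12 / 1.09
S = 0.3006


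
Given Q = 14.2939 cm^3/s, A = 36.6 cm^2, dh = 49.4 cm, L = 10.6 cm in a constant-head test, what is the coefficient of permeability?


Compute hydraulic gradient:
i = dh / L = 49.4 / 10.6 = 4.66038
Then apply Darcy's law:
k = Q / (A * i)
k = 14.2939 / (36.6 * 4.66038)
k = 14.2939 / 170.57
k = 0.083801 cm/s


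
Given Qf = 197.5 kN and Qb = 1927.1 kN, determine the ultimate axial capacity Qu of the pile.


Result: 2124.6 kN

Derivation:
Using Qu = Qf + Qb
Qu = 197.5 + 1927.1
Qu = 2124.6 kN


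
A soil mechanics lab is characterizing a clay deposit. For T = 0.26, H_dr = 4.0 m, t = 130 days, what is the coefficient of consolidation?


Using cv = T * H_dr^2 / t
H_dr^2 = 4.0^2 = 16.0
cv = 0.26 * 16.0 / 130
cv = 0.032 m^2/day


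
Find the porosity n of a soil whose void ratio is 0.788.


Using the relation n = e / (1 + e)
n = 0.788 / (1 + 0.788)
n = 0.788 / 1.788
n = 0.4407


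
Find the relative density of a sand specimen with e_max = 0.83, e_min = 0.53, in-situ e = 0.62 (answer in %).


Using Dr = (e_max - e) / (e_max - e_min) * 100
e_max - e = 0.83 - 0.62 = 0.21
e_max - e_min = 0.83 - 0.53 = 0.3
Dr = 0.21 / 0.3 * 100
Dr = 70.0 %


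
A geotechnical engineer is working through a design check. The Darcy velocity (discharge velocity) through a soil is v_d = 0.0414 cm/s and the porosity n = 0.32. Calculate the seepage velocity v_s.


Using v_s = v_d / n
v_s = 0.0414 / 0.32
v_s = 0.12937 cm/s


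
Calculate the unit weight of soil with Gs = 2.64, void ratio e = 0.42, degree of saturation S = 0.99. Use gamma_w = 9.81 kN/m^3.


Result: 21.111 kN/m^3

Derivation:
Using gamma = gamma_w * (Gs + S*e) / (1 + e)
Numerator: Gs + S*e = 2.64 + 0.99*0.42 = 3.0558
Denominator: 1 + e = 1 + 0.42 = 1.42
gamma = 9.81 * 3.0558 / 1.42
gamma = 21.111 kN/m^3


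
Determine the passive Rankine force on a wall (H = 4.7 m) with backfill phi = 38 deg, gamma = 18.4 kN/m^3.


Compute passive earth pressure coefficient:
Kp = tan^2(45 + phi/2) = tan^2(64.0) = 4.203746
Compute passive force:
Pp = 0.5 * Kp * gamma * H^2
Pp = 0.5 * 4.203746 * 18.4 * 4.7^2
Pp = 854.32 kN/m


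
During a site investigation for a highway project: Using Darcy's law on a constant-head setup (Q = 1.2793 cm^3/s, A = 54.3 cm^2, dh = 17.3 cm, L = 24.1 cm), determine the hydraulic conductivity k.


Compute hydraulic gradient:
i = dh / L = 17.3 / 24.1 = 0.717842
Then apply Darcy's law:
k = Q / (A * i)
k = 1.2793 / (54.3 * 0.717842)
k = 1.2793 / 38.9788
k = 0.03282 cm/s


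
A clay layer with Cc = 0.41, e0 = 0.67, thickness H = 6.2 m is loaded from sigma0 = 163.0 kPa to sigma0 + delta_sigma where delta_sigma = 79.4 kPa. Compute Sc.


Using Sc = Cc * H / (1 + e0) * log10((sigma0 + delta_sigma) / sigma0)
Stress ratio = (163.0 + 79.4) / 163.0 = 1.48712
log10(1.48712) = 0.172345
Cc * H / (1 + e0) = 0.41 * 6.2 / (1 + 0.67) = 1.52216
Sc = 1.52216 * 0.172345
Sc = 0.2623 m


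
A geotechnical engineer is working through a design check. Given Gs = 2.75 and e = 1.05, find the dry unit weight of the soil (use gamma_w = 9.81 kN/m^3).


Using gamma_d = Gs * gamma_w / (1 + e)
gamma_d = 2.75 * 9.81 / (1 + 1.05)
gamma_d = 2.75 * 9.81 / 2.05
gamma_d = 13.16 kN/m^3


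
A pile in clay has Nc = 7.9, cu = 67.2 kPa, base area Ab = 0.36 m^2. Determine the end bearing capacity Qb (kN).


Using Qb = Nc * cu * Ab
Qb = 7.9 * 67.2 * 0.36
Qb = 191.12 kN


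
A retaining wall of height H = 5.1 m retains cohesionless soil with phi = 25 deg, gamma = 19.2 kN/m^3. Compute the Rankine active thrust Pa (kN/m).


Compute active earth pressure coefficient:
Ka = tan^2(45 - phi/2) = tan^2(32.5) = 0.405859
Compute active force:
Pa = 0.5 * Ka * gamma * H^2
Pa = 0.5 * 0.405859 * 19.2 * 5.1^2
Pa = 101.34 kN/m


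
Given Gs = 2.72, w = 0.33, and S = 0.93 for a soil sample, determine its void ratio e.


Using the relation e = Gs * w / S
e = 2.72 * 0.33 / 0.93
e = 0.9652


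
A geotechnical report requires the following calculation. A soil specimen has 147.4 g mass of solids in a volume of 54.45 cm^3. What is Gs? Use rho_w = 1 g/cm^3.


Using Gs = m_s / (V_s * rho_w)
Since rho_w = 1 g/cm^3:
Gs = 147.4 / 54.45
Gs = 2.707


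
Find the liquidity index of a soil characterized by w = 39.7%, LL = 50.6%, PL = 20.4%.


Result: 0.639

Derivation:
First compute the plasticity index:
PI = LL - PL = 50.6 - 20.4 = 30.2
Then compute the liquidity index:
LI = (w - PL) / PI
LI = (39.7 - 20.4) / 30.2
LI = 0.639


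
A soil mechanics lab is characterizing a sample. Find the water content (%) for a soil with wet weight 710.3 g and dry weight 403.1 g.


Using w = (m_wet - m_dry) / m_dry * 100
m_wet - m_dry = 710.3 - 403.1 = 307.2 g
w = 307.2 / 403.1 * 100
w = 76.21 %


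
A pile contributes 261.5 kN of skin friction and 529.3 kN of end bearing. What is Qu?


Using Qu = Qf + Qb
Qu = 261.5 + 529.3
Qu = 790.8 kN


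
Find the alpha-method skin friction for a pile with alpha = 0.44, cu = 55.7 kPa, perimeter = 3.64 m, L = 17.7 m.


Using Qs = alpha * cu * perimeter * L
Qs = 0.44 * 55.7 * 3.64 * 17.7
Qs = 1579.0 kN


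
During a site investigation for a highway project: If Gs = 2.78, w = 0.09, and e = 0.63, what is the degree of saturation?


Using S = Gs * w / e
S = 2.78 * 0.09 / 0.63
S = 0.3971


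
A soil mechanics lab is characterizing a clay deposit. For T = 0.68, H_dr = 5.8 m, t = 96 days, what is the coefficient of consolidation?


Using cv = T * H_dr^2 / t
H_dr^2 = 5.8^2 = 33.64
cv = 0.68 * 33.64 / 96
cv = 0.23828 m^2/day


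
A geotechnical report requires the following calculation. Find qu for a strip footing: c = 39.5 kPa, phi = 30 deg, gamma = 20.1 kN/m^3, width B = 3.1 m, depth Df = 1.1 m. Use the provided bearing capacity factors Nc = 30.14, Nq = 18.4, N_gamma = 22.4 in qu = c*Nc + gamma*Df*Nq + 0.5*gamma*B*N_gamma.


Compute qu = c*Nc + gamma*Df*Nq + 0.5*gamma*B*N_gamma
Term 1: 39.5 * 30.14 = 1190.53
Term 2: 20.1 * 1.1 * 18.4 = 406.824
Term 3: 0.5 * 20.1 * 3.1 * 22.4 = 697.872
qu = 1190.53 + 406.824 + 697.872
qu = 2295.23 kPa


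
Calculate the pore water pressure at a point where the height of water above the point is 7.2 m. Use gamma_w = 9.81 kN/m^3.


Using u = gamma_w * h_w
u = 9.81 * 7.2
u = 70.63 kPa


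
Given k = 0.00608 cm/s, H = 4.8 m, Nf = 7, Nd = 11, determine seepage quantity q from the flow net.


Result: 0.0001857 m^3/s per m

Derivation:
Convert k to m/s for unit consistency with H:
k = 0.00608 cm/s = 0.00608 / 100 m/s = 6.08e-05 m/s
Using q = k * H * Nf / Nd
Nf / Nd = 7 / 11 = 0.6364
q = 6.08e-05 * 4.8 * 0.6364
q = 0.0001857 m^3/s per m


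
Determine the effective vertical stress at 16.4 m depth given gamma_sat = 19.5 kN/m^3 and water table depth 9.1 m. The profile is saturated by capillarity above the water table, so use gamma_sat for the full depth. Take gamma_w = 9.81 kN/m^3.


Result: 248.19 kPa

Derivation:
Total stress = gamma_sat * depth
sigma = 19.5 * 16.4 = 319.8 kPa
Pore water pressure u = gamma_w * (depth - d_wt)
u = 9.81 * (16.4 - 9.1) = 71.613 kPa
Effective stress = sigma - u
sigma' = 319.8 - 71.613 = 248.19 kPa


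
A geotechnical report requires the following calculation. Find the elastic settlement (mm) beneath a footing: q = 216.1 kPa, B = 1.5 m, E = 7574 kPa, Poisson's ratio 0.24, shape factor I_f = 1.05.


Result: 42.349 mm

Derivation:
Using Se = q * B * (1 - nu^2) * I_f / E
1 - nu^2 = 1 - 0.24^2 = 0.9424
Se = 216.1 * 1.5 * 0.9424 * 1.05 / 7574
Se = 0.042349 m
Convert to mm: Se = 0.042349 * 1000 = 42.349 mm


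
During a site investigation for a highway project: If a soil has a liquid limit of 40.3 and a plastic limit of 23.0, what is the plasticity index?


Using PI = LL - PL
PI = 40.3 - 23.0
PI = 17.3


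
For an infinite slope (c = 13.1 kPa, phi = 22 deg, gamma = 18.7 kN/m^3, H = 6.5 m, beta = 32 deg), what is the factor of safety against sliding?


Result: 0.886

Derivation:
Using Fs = c / (gamma*H*sin(beta)*cos(beta)) + tan(phi)/tan(beta)
Cohesion contribution = 13.1 / (18.7*6.5*sin(32)*cos(32))
Cohesion contribution = 0.23982
Friction contribution = tan(22)/tan(32) = 0.646577
Fs = 0.23982 + 0.646577
Fs = 0.886


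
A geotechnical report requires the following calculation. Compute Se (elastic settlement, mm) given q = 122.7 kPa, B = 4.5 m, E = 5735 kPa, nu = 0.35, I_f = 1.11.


Using Se = q * B * (1 - nu^2) * I_f / E
1 - nu^2 = 1 - 0.35^2 = 0.8775
Se = 122.7 * 4.5 * 0.8775 * 1.11 / 5735
Se = 0.093776 m
Convert to mm: Se = 0.093776 * 1000 = 93.776 mm


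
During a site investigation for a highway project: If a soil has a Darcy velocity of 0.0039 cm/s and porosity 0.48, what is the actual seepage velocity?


Using v_s = v_d / n
v_s = 0.0039 / 0.48
v_s = 0.00813 cm/s


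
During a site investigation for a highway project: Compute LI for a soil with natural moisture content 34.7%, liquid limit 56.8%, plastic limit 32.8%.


Result: 0.079

Derivation:
First compute the plasticity index:
PI = LL - PL = 56.8 - 32.8 = 24.0
Then compute the liquidity index:
LI = (w - PL) / PI
LI = (34.7 - 32.8) / 24.0
LI = 0.079


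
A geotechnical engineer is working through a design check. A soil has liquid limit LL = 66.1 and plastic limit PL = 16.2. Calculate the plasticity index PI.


Using PI = LL - PL
PI = 66.1 - 16.2
PI = 49.9


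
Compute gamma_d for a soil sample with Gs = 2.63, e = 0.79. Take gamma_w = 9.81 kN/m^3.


Result: 14.414 kN/m^3

Derivation:
Using gamma_d = Gs * gamma_w / (1 + e)
gamma_d = 2.63 * 9.81 / (1 + 0.79)
gamma_d = 2.63 * 9.81 / 1.79
gamma_d = 14.414 kN/m^3


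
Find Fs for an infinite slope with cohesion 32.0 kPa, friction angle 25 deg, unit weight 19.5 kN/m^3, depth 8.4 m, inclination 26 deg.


Using Fs = c / (gamma*H*sin(beta)*cos(beta)) + tan(phi)/tan(beta)
Cohesion contribution = 32.0 / (19.5*8.4*sin(26)*cos(26))
Cohesion contribution = 0.495831
Friction contribution = tan(25)/tan(26) = 0.956072
Fs = 0.495831 + 0.956072
Fs = 1.452


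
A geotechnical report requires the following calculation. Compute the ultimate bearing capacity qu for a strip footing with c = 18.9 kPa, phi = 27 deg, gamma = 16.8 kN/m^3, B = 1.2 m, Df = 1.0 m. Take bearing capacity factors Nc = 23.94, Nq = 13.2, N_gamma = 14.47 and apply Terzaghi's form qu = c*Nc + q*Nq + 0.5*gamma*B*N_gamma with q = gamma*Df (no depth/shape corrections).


Compute qu = c*Nc + gamma*Df*Nq + 0.5*gamma*B*N_gamma
Term 1: 18.9 * 23.94 = 452.466
Term 2: 16.8 * 1.0 * 13.2 = 221.76
Term 3: 0.5 * 16.8 * 1.2 * 14.47 = 145.8576
qu = 452.466 + 221.76 + 145.8576
qu = 820.08 kPa


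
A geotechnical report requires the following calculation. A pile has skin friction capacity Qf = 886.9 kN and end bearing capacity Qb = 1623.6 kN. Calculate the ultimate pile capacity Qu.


Result: 2510.5 kN

Derivation:
Using Qu = Qf + Qb
Qu = 886.9 + 1623.6
Qu = 2510.5 kN


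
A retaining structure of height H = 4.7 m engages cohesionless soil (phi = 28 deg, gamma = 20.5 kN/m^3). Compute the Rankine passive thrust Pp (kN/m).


Compute passive earth pressure coefficient:
Kp = tan^2(45 + phi/2) = tan^2(59.0) = 2.769826
Compute passive force:
Pp = 0.5 * Kp * gamma * H^2
Pp = 0.5 * 2.769826 * 20.5 * 4.7^2
Pp = 627.15 kN/m


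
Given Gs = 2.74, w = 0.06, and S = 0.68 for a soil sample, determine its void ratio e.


Result: 0.2418

Derivation:
Using the relation e = Gs * w / S
e = 2.74 * 0.06 / 0.68
e = 0.2418


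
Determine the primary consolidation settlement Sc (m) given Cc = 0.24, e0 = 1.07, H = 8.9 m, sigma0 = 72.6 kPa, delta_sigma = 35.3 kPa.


Using Sc = Cc * H / (1 + e0) * log10((sigma0 + delta_sigma) / sigma0)
Stress ratio = (72.6 + 35.3) / 72.6 = 1.48623
log10(1.48623) = 0.172085
Cc * H / (1 + e0) = 0.24 * 8.9 / (1 + 1.07) = 1.03188
Sc = 1.03188 * 0.172085
Sc = 0.1776 m


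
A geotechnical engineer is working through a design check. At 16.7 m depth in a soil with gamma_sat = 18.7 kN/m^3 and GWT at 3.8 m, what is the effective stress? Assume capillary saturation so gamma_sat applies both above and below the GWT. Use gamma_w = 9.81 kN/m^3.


Result: 185.74 kPa

Derivation:
Total stress = gamma_sat * depth
sigma = 18.7 * 16.7 = 312.29 kPa
Pore water pressure u = gamma_w * (depth - d_wt)
u = 9.81 * (16.7 - 3.8) = 126.549 kPa
Effective stress = sigma - u
sigma' = 312.29 - 126.549 = 185.74 kPa


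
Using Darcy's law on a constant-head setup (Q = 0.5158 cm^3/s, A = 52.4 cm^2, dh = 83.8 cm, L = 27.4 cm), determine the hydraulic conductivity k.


Compute hydraulic gradient:
i = dh / L = 83.8 / 27.4 = 3.05839
Then apply Darcy's law:
k = Q / (A * i)
k = 0.5158 / (52.4 * 3.05839)
k = 0.5158 / 160.26
k = 0.003219 cm/s


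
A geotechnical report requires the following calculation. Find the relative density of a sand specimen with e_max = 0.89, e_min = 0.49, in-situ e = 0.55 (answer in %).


Using Dr = (e_max - e) / (e_max - e_min) * 100
e_max - e = 0.89 - 0.55 = 0.34
e_max - e_min = 0.89 - 0.49 = 0.4
Dr = 0.34 / 0.4 * 100
Dr = 85.0 %


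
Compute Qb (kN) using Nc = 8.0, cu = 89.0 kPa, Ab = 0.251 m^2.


Result: 178.71 kN

Derivation:
Using Qb = Nc * cu * Ab
Qb = 8.0 * 89.0 * 0.251
Qb = 178.71 kN


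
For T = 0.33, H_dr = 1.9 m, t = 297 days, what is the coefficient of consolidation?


Using cv = T * H_dr^2 / t
H_dr^2 = 1.9^2 = 3.61
cv = 0.33 * 3.61 / 297
cv = 0.00401 m^2/day


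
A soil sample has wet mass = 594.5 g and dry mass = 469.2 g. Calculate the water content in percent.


Using w = (m_wet - m_dry) / m_dry * 100
m_wet - m_dry = 594.5 - 469.2 = 125.3 g
w = 125.3 / 469.2 * 100
w = 26.71 %


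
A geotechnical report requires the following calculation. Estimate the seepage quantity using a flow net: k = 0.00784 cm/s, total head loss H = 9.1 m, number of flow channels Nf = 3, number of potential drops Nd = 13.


Convert k to m/s for unit consistency with H:
k = 0.00784 cm/s = 0.00784 / 100 m/s = 7.84e-05 m/s
Using q = k * H * Nf / Nd
Nf / Nd = 3 / 13 = 0.2308
q = 7.84e-05 * 9.1 * 0.2308
q = 0.0001646 m^3/s per m


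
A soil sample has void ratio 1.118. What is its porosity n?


Using the relation n = e / (1 + e)
n = 1.118 / (1 + 1.118)
n = 1.118 / 2.118
n = 0.5279


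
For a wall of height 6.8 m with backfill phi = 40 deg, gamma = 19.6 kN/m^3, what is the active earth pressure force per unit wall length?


Compute active earth pressure coefficient:
Ka = tan^2(45 - phi/2) = tan^2(25.0) = 0.217443
Compute active force:
Pa = 0.5 * Ka * gamma * H^2
Pa = 0.5 * 0.217443 * 19.6 * 6.8^2
Pa = 98.53 kN/m


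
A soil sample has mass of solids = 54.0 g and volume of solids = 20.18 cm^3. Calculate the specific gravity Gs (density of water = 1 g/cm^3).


Using Gs = m_s / (V_s * rho_w)
Since rho_w = 1 g/cm^3:
Gs = 54.0 / 20.18
Gs = 2.676


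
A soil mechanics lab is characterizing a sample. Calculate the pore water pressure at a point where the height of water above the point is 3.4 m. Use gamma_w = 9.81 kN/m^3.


Result: 33.35 kPa

Derivation:
Using u = gamma_w * h_w
u = 9.81 * 3.4
u = 33.35 kPa


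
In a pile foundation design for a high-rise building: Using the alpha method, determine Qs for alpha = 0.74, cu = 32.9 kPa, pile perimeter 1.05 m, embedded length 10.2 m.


Result: 260.75 kN

Derivation:
Using Qs = alpha * cu * perimeter * L
Qs = 0.74 * 32.9 * 1.05 * 10.2
Qs = 260.75 kN


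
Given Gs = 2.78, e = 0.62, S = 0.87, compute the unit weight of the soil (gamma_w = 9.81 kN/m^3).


Result: 20.101 kN/m^3

Derivation:
Using gamma = gamma_w * (Gs + S*e) / (1 + e)
Numerator: Gs + S*e = 2.78 + 0.87*0.62 = 3.3194
Denominator: 1 + e = 1 + 0.62 = 1.62
gamma = 9.81 * 3.3194 / 1.62
gamma = 20.101 kN/m^3


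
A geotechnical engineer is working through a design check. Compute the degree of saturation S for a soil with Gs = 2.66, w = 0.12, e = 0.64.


Using S = Gs * w / e
S = 2.66 * 0.12 / 0.64
S = 0.4987
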